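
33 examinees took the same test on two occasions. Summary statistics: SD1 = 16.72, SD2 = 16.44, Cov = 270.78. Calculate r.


r = cov(X,Y) / (SD_X * SD_Y)
r = 270.78 / (16.72 * 16.44)
r = 270.78 / 274.8768
r = 0.9851

0.9851


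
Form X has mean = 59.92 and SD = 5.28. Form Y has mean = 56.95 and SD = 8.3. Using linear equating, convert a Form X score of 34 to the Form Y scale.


slope = SD_Y / SD_X = 8.3 / 5.28 ~ 1.572
intercept = mean_Y - slope * mean_X = 56.95 - (8.3 / 5.28) * 59.92 ~ -37.2424
Y = slope * X + intercept. To avoid rounding drift from the rounded slope/intercept, evaluate the equivalent form Y = mean_Y + SD_Y * (X - mean_X) / SD_X at full precision:
Y = 56.95 + 8.3 * (34 - 59.92) / 5.28
Y = 56.95 - 8.3 * 25.92 / 5.28
Y = 56.95 - 215.136 / 5.28
Y = 56.95 - 40.7455
Y = 16.2045

16.2045


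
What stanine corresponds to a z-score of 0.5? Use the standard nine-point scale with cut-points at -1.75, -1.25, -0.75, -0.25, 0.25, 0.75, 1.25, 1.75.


Stanine boundaries: [-1.75, -1.25, -0.75, -0.25, 0.25, 0.75, 1.25, 1.75]
z = 0.5
Check each boundary:
  z >= -1.75 -> could be stanine 2
  z >= -1.25 -> could be stanine 3
  z >= -0.75 -> could be stanine 4
  z >= -0.25 -> could be stanine 5
  z >= 0.25 -> could be stanine 6
  z < 0.75
  z < 1.25
  z < 1.75
Highest qualifying boundary gives stanine = 6

6


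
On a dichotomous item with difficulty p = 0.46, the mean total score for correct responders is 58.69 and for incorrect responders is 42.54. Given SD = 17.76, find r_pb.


q = 1 - p = 0.54
rpb = ((M1 - M0) / SD) * sqrt(p * q)
rpb = ((58.69 - 42.54) / 17.76) * sqrt(0.46 * 0.54)
rpb = 0.4532

0.4532


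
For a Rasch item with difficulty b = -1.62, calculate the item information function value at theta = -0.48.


P = 1/(1+exp(-(-0.48--1.62))) = 0.7577
I = P*(1-P) = 0.7577 * 0.2423
I = 0.1836

0.1836


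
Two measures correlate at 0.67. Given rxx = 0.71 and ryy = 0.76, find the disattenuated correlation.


r_corrected = rxy / sqrt(rxx * ryy)
= 0.67 / sqrt(0.71 * 0.76)
= 0.67 / sqrt(0.5396)
= 0.67 / 0.734575
r_corrected = 0.9121

0.9121


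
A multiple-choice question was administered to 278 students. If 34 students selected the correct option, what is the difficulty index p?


Item difficulty p = number correct / total examinees
p = 34 / 278
p = 0.1223

0.1223


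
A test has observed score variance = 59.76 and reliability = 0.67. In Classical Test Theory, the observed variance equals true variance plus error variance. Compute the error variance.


var_true = rxx * var_obs = 0.67 * 59.76 = 40.0392
var_error = var_obs - var_true
var_error = 59.76 - 40.0392
var_error = 19.7208

19.7208


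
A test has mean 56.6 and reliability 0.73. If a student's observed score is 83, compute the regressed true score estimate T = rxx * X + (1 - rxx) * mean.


T_est = rxx * X + (1 - rxx) * mean
T_est = 0.73 * 83 + 0.27 * 56.6
T_est = 60.59 + 15.282
T_est = 75.872

75.872


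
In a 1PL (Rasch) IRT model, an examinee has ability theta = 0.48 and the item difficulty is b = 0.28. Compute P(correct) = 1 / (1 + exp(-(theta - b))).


theta - b = 0.48 - 0.28 = 0.2
exp(-(theta - b)) = exp(-0.2) = 0.8187
P = 1 / (1 + 0.8187)
P = 0.5498

0.5498


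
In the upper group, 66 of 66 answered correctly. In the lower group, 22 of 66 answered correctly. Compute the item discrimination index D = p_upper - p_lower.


p_upper = 66/66 = 1.0
p_lower = 22/66 = 0.3333
D = 1.0 - 0.3333 = 0.6667

0.6667


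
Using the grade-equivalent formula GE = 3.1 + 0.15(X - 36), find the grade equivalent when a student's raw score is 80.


raw - median = 80 - 36 = 44
slope * diff = 0.15 * 44 = 6.6
GE = 3.1 + 6.6
GE = 9.7

9.7


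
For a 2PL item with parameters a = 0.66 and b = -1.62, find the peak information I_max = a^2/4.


For 2PL, max info at theta = b = -1.62
I_max = a^2 / 4 = 0.66^2 / 4
= 0.4356 / 4
I_max = 0.1089

0.1089


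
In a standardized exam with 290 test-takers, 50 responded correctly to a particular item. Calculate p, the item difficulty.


Item difficulty p = number correct / total examinees
p = 50 / 290
p = 0.1724

0.1724


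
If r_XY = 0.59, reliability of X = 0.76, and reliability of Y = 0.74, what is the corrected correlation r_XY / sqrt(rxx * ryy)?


r_corrected = rxy / sqrt(rxx * ryy)
= 0.59 / sqrt(0.76 * 0.74)
= 0.59 / sqrt(0.5624)
= 0.59 / 0.749933
r_corrected = 0.7867

0.7867


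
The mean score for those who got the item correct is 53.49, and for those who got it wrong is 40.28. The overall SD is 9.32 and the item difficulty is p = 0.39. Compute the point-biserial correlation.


q = 1 - p = 0.61
rpb = ((M1 - M0) / SD) * sqrt(p * q)
rpb = ((53.49 - 40.28) / 9.32) * sqrt(0.39 * 0.61)
rpb = 0.6913

0.6913


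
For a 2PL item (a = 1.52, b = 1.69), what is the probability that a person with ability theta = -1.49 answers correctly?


a*(theta - b) = 1.52 * (-1.49 - 1.69) = -4.8336
exp(--4.8336) = 125.6625
P = 1 / (1 + 125.6625)
P = 0.0079

0.0079


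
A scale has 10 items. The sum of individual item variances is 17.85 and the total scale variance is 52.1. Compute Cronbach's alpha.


alpha = (k/(k-1)) * (1 - sum(si^2)/s_total^2)
= (10/9) * (1 - 17.85/52.1)
alpha = 0.7304

0.7304


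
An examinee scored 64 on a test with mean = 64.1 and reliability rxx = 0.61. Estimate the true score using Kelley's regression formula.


T_est = rxx * X + (1 - rxx) * mean
T_est = 0.61 * 64 + 0.39 * 64.1
T_est = 39.04 + 24.999
T_est = 64.039

64.039


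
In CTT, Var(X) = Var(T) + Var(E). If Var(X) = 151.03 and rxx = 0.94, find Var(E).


var_true = rxx * var_obs = 0.94 * 151.03 = 141.9682
var_error = var_obs - var_true
var_error = 151.03 - 141.9682
var_error = 9.0618

9.0618


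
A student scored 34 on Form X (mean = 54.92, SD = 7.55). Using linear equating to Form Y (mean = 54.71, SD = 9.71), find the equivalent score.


slope = SD_Y / SD_X = 9.71 / 7.55 ~ 1.2861
intercept = mean_Y - slope * mean_X = 54.71 - (9.71 / 7.55) * 54.92 ~ -15.9222
Y = slope * X + intercept. To avoid rounding drift from the rounded slope/intercept, evaluate the equivalent form Y = mean_Y + SD_Y * (X - mean_X) / SD_X at full precision:
Y = 54.71 + 9.71 * (34 - 54.92) / 7.55
Y = 54.71 - 9.71 * 20.92 / 7.55
Y = 54.71 - 203.1332 / 7.55
Y = 54.71 - 26.9051
Y = 27.8049

27.8049


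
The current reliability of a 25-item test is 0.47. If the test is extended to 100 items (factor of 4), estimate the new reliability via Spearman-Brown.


r_new = (n * rxx) / (1 + (n-1) * rxx)
r_new = (4 * 0.47) / (1 + 3 * 0.47)
r_new = 1.88 / 2.41
r_new = 0.7801

0.7801


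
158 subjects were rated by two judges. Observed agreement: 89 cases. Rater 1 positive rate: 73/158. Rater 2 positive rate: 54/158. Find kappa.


P_o = 89/158 = 0.563291
P_e = (73*54 + 85*104) / 24964 = 0.512017
kappa = (P_o - P_e) / (1 - P_e)
kappa = (0.563291 - 0.512017) / (1 - 0.512017)
kappa = 0.1051

0.1051


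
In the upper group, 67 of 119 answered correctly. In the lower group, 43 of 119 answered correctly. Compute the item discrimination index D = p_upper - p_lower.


p_upper = 67/119 = 0.563
p_lower = 43/119 = 0.3613
D = 0.563 - 0.3613 = 0.2017

0.2017


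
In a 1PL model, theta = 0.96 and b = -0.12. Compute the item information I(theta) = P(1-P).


P = 1/(1+exp(-(0.96--0.12))) = 0.7465
I = P*(1-P) = 0.7465 * 0.2535
I = 0.1892

0.1892


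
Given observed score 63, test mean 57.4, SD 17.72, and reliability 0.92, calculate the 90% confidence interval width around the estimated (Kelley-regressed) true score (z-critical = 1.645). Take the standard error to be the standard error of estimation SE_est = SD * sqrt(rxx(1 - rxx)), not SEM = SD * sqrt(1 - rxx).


True score estimate = 0.92*63 + 0.08*57.4 = 62.552
SE_est = SD * sqrt(rxx * (1 - rxx)) = 17.72 * sqrt(0.92 * 0.08) = 17.72 * sqrt(0.0736) = 4.807315
CI = T_est +/- z * SE_est, so width = 2 * z * SE_est = 2 * 1.645 * 4.807315
Width = 15.8161

15.8161


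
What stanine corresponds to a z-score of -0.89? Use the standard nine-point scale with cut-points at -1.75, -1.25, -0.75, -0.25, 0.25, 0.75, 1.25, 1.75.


Stanine boundaries: [-1.75, -1.25, -0.75, -0.25, 0.25, 0.75, 1.25, 1.75]
z = -0.89
Check each boundary:
  z >= -1.75 -> could be stanine 2
  z >= -1.25 -> could be stanine 3
  z < -0.75
  z < -0.25
  z < 0.25
  z < 0.75
  z < 1.25
  z < 1.75
Highest qualifying boundary gives stanine = 3

3


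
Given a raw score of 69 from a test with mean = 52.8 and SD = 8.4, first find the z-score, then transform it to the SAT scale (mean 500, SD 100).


z = (X - mean) / SD = (69 - 52.8) / 8.4
z = 16.2 / 8.4
z = 1.9286
SAT-scale = SAT = 500 + 100z
Carry z at full precision (z = 16.2 / 8.4) into the conversion:
SAT-scale = 500 + 100 * (16.2 / 8.4) = 500 + 1620 / 8.4
SAT-scale = 500 + 192.8571
SAT-scale = 692.8571

692.8571


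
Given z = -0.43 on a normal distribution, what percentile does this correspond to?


CDF(z) = 0.5 * (1 + erf(z/sqrt(2)))
erf(-0.3041) = -0.3328
CDF = 0.3336
Percentile rank = 0.3336 * 100 = 33.36

33.36


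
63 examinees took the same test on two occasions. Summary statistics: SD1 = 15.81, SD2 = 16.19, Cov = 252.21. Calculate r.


r = cov(X,Y) / (SD_X * SD_Y)
r = 252.21 / (15.81 * 16.19)
r = 252.21 / 255.9639
r = 0.9853

0.9853


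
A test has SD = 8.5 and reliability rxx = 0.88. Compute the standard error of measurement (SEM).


SEM = SD * sqrt(1 - rxx)
SEM = 8.5 * sqrt(1 - 0.88)
SEM = 8.5 * sqrt(0.12) = 8.5 * 0.34641
SEM = 2.9445

2.9445


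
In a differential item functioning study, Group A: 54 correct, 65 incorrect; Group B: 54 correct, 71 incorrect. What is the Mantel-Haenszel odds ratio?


Odds_A = 54/65 = 0.8308
Odds_B = 54/71 = 0.7606
OR = Odds_A / Odds_B = 0.8308 / 0.7606
Exactly, OR = (54 * 71) / (65 * 54) = 3834 / 3510
OR = 1.0923

1.0923


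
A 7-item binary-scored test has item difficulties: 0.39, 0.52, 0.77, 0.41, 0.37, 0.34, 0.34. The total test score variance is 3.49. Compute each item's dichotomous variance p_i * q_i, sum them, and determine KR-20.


For each item, compute p_i * q_i:
  Item 1: 0.39 * 0.61 = 0.2379
  Item 2: 0.52 * 0.48 = 0.2496
  Item 3: 0.77 * 0.23 = 0.1771
  Item 4: 0.41 * 0.59 = 0.2419
  Item 5: 0.37 * 0.63 = 0.2331
  Item 6: 0.34 * 0.66 = 0.2244
  Item 7: 0.34 * 0.66 = 0.2244
Sum(p_i * q_i) = 0.2379 + 0.2496 + 0.1771 + 0.2419 + 0.2331 + 0.2244 + 0.2244 = 1.5884
KR-20 = (k/(k-1)) * (1 - Sum(p_i*q_i) / Var_total)
= (7/6) * (1 - 1.5884/3.49)
= 1.1667 * 0.5449
KR-20 = 0.6357

0.6357


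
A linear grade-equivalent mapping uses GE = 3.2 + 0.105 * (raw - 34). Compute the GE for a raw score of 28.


raw - median = 28 - 34 = -6
slope * diff = 0.105 * -6 = -0.63
GE = 3.2 + -0.63
GE = 2.57

2.57


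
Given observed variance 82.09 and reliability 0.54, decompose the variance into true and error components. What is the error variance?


var_true = rxx * var_obs = 0.54 * 82.09 = 44.3286
var_error = var_obs - var_true
var_error = 82.09 - 44.3286
var_error = 37.7614

37.7614


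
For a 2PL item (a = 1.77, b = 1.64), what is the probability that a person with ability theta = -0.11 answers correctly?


a*(theta - b) = 1.77 * (-0.11 - 1.64) = -3.0975
exp(--3.0975) = 22.1425
P = 1 / (1 + 22.1425)
P = 0.0432

0.0432


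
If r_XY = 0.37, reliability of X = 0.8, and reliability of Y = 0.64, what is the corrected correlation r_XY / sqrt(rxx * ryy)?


r_corrected = rxy / sqrt(rxx * ryy)
= 0.37 / sqrt(0.8 * 0.64)
= 0.37 / sqrt(0.512)
= 0.37 / 0.715542
r_corrected = 0.5171

0.5171


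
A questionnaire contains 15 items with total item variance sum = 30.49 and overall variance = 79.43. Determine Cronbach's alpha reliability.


alpha = (k/(k-1)) * (1 - sum(si^2)/s_total^2)
= (15/14) * (1 - 30.49/79.43)
alpha = 0.6601

0.6601


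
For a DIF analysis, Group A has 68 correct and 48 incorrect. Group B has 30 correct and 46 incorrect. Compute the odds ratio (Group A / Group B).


Odds_A = 68/48 = 1.4167
Odds_B = 30/46 = 0.6522
OR = Odds_A / Odds_B = 1.4167 / 0.6522
Exactly, OR = (68 * 46) / (48 * 30) = 3128 / 1440
OR = 2.1722

2.1722


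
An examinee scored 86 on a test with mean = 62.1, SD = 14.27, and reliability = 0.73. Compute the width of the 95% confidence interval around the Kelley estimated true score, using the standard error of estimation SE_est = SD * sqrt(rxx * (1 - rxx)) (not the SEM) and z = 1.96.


True score estimate = 0.73*86 + 0.27*62.1 = 79.547
SE_est = SD * sqrt(rxx * (1 - rxx)) = 14.27 * sqrt(0.73 * 0.27) = 14.27 * sqrt(0.1971) = 6.335301
CI = T_est +/- z * SE_est, so width = 2 * z * SE_est = 2 * 1.96 * 6.335301
Width = 24.8344

24.8344


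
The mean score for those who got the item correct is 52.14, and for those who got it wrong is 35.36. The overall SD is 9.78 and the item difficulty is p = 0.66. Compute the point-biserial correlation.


q = 1 - p = 0.34
rpb = ((M1 - M0) / SD) * sqrt(p * q)
rpb = ((52.14 - 35.36) / 9.78) * sqrt(0.66 * 0.34)
rpb = 0.8128

0.8128


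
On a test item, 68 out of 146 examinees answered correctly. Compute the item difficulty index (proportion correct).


Item difficulty p = number correct / total examinees
p = 68 / 146
p = 0.4658

0.4658


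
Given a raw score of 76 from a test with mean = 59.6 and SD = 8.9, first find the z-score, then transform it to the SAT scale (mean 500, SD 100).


z = (X - mean) / SD = (76 - 59.6) / 8.9
z = 16.4 / 8.9
z = 1.8427
SAT-scale = SAT = 500 + 100z
Carry z at full precision (z = 16.4 / 8.9) into the conversion:
SAT-scale = 500 + 100 * (16.4 / 8.9) = 500 + 1640 / 8.9
SAT-scale = 500 + 184.2697
SAT-scale = 684.2697

684.2697


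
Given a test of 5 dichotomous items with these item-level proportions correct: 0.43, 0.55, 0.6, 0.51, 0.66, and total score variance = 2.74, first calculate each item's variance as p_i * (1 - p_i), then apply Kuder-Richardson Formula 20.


For each item, compute p_i * q_i:
  Item 1: 0.43 * 0.57 = 0.2451
  Item 2: 0.55 * 0.45 = 0.2475
  Item 3: 0.6 * 0.4 = 0.24
  Item 4: 0.51 * 0.49 = 0.2499
  Item 5: 0.66 * 0.34 = 0.2244
Sum(p_i * q_i) = 0.2451 + 0.2475 + 0.24 + 0.2499 + 0.2244 = 1.2069
KR-20 = (k/(k-1)) * (1 - Sum(p_i*q_i) / Var_total)
= (5/4) * (1 - 1.2069/2.74)
= 1.25 * 0.5595
KR-20 = 0.6994

0.6994


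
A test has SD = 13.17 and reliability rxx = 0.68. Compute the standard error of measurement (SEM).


SEM = SD * sqrt(1 - rxx)
SEM = 13.17 * sqrt(1 - 0.68)
SEM = 13.17 * sqrt(0.32) = 13.17 * 0.565685
SEM = 7.4501

7.4501


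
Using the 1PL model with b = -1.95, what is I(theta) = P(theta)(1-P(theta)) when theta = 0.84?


P = 1/(1+exp(-(0.84--1.95))) = 0.9421
I = P*(1-P) = 0.9421 * 0.0579
I = 0.0545

0.0545


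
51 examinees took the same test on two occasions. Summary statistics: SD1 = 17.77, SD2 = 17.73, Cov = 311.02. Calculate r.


r = cov(X,Y) / (SD_X * SD_Y)
r = 311.02 / (17.77 * 17.73)
r = 311.02 / 315.0621
r = 0.9872

0.9872


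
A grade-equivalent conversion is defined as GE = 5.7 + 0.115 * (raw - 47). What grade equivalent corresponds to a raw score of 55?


raw - median = 55 - 47 = 8
slope * diff = 0.115 * 8 = 0.92
GE = 5.7 + 0.92
GE = 6.62

6.62


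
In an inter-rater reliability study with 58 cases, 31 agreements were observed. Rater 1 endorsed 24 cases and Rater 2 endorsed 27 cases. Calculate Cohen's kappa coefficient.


P_o = 31/58 = 0.534483
P_e = (24*27 + 34*31) / 3364 = 0.505945
kappa = (P_o - P_e) / (1 - P_e)
kappa = (0.534483 - 0.505945) / (1 - 0.505945)
kappa = 0.0578

0.0578


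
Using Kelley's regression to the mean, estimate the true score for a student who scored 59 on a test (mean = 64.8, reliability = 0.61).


T_est = rxx * X + (1 - rxx) * mean
T_est = 0.61 * 59 + 0.39 * 64.8
T_est = 35.99 + 25.272
T_est = 61.262

61.262


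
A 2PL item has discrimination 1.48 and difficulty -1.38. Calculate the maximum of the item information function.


For 2PL, max info at theta = b = -1.38
I_max = a^2 / 4 = 1.48^2 / 4
= 2.1904 / 4
I_max = 0.5476

0.5476


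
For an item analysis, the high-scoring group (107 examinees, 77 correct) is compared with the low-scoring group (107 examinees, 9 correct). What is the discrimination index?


p_upper = 77/107 = 0.7196
p_lower = 9/107 = 0.0841
D = 0.7196 - 0.0841 = 0.6355

0.6355


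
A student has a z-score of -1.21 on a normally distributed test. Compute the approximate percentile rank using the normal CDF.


CDF(z) = 0.5 * (1 + erf(z/sqrt(2)))
erf(-0.8556) = -0.7737
CDF = 0.1131
Percentile rank = 0.1131 * 100 = 11.31

11.31


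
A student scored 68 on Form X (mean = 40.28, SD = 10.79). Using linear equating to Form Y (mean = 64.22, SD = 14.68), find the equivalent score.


slope = SD_Y / SD_X = 14.68 / 10.79 ~ 1.3605
intercept = mean_Y - slope * mean_X = 64.22 - (14.68 / 10.79) * 40.28 ~ 9.4183
Y = slope * X + intercept. To avoid rounding drift from the rounded slope/intercept, evaluate the equivalent form Y = mean_Y + SD_Y * (X - mean_X) / SD_X at full precision:
Y = 64.22 + 14.68 * (68 - 40.28) / 10.79
Y = 64.22 + 14.68 * 27.72 / 10.79
Y = 64.22 + 406.9296 / 10.79
Y = 64.22 + 37.7136
Y = 101.9336

101.9336


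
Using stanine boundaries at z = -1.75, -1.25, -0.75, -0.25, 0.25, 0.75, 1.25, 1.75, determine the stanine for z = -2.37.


Stanine boundaries: [-1.75, -1.25, -0.75, -0.25, 0.25, 0.75, 1.25, 1.75]
z = -2.37
Check each boundary:
  z < -1.75
  z < -1.25
  z < -0.75
  z < -0.25
  z < 0.25
  z < 0.75
  z < 1.25
  z < 1.75
Highest qualifying boundary gives stanine = 1

1


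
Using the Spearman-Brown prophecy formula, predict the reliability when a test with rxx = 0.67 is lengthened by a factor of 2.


r_new = (n * rxx) / (1 + (n-1) * rxx)
r_new = (2 * 0.67) / (1 + 1 * 0.67)
r_new = 1.34 / 1.67
r_new = 0.8024

0.8024


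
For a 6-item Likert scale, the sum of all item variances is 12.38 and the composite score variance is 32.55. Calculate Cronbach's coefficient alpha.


alpha = (k/(k-1)) * (1 - sum(si^2)/s_total^2)
= (6/5) * (1 - 12.38/32.55)
alpha = 0.7436

0.7436


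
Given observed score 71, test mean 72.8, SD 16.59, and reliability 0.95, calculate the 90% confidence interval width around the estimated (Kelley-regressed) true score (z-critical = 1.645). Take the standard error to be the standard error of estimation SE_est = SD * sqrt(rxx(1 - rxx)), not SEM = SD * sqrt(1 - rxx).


True score estimate = 0.95*71 + 0.05*72.8 = 71.09
SE_est = SD * sqrt(rxx * (1 - rxx)) = 16.59 * sqrt(0.95 * 0.05) = 16.59 * sqrt(0.0475) = 3.615707
CI = T_est +/- z * SE_est, so width = 2 * z * SE_est = 2 * 1.645 * 3.615707
Width = 11.8957

11.8957


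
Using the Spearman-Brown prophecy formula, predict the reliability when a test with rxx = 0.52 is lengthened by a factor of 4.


r_new = (n * rxx) / (1 + (n-1) * rxx)
r_new = (4 * 0.52) / (1 + 3 * 0.52)
r_new = 2.08 / 2.56
r_new = 0.8125

0.8125


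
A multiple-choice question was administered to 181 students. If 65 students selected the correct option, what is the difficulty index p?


Item difficulty p = number correct / total examinees
p = 65 / 181
p = 0.3591

0.3591


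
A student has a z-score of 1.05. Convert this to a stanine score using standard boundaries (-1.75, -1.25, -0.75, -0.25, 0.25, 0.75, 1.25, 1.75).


Stanine boundaries: [-1.75, -1.25, -0.75, -0.25, 0.25, 0.75, 1.25, 1.75]
z = 1.05
Check each boundary:
  z >= -1.75 -> could be stanine 2
  z >= -1.25 -> could be stanine 3
  z >= -0.75 -> could be stanine 4
  z >= -0.25 -> could be stanine 5
  z >= 0.25 -> could be stanine 6
  z >= 0.75 -> could be stanine 7
  z < 1.25
  z < 1.75
Highest qualifying boundary gives stanine = 7

7


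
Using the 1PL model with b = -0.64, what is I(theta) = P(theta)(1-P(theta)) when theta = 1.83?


P = 1/(1+exp(-(1.83--0.64))) = 0.922
I = P*(1-P) = 0.922 * 0.078
I = 0.0719

0.0719


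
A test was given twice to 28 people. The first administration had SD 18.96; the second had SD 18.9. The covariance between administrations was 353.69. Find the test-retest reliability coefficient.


r = cov(X,Y) / (SD_X * SD_Y)
r = 353.69 / (18.96 * 18.9)
r = 353.69 / 358.344
r = 0.987

0.987


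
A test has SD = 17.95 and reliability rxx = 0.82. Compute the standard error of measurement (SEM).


SEM = SD * sqrt(1 - rxx)
SEM = 17.95 * sqrt(1 - 0.82)
SEM = 17.95 * sqrt(0.18) = 17.95 * 0.424264
SEM = 7.6155

7.6155


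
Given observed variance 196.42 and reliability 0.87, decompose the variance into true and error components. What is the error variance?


var_true = rxx * var_obs = 0.87 * 196.42 = 170.8854
var_error = var_obs - var_true
var_error = 196.42 - 170.8854
var_error = 25.5346

25.5346


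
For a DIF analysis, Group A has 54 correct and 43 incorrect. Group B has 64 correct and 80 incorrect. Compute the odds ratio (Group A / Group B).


Odds_A = 54/43 = 1.2558
Odds_B = 64/80 = 0.8
OR = Odds_A / Odds_B = 1.2558 / 0.8
Exactly, OR = (54 * 80) / (43 * 64) = 4320 / 2752
OR = 1.5698

1.5698


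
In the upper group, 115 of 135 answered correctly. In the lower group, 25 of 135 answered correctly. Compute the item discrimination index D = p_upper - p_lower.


p_upper = 115/135 = 0.8519
p_lower = 25/135 = 0.1852
D = 0.8519 - 0.1852 = 0.6667

0.6667


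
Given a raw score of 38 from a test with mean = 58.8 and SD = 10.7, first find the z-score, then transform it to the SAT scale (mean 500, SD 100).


z = (X - mean) / SD = (38 - 58.8) / 10.7
z = -20.8 / 10.7
z = -1.9439
SAT-scale = SAT = 500 + 100z
Carry z at full precision (z = -20.8 / 10.7) into the conversion:
SAT-scale = 500 + 100 * (-20.8 / 10.7) = 500 + -2080 / 10.7
SAT-scale = 500 + -194.3925
SAT-scale = 305.6075

305.6075


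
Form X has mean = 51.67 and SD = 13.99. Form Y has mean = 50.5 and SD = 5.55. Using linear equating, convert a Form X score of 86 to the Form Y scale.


slope = SD_Y / SD_X = 5.55 / 13.99 ~ 0.3967
intercept = mean_Y - slope * mean_X = 50.5 - (5.55 / 13.99) * 51.67 ~ 30.0019
Y = slope * X + intercept. To avoid rounding drift from the rounded slope/intercept, evaluate the equivalent form Y = mean_Y + SD_Y * (X - mean_X) / SD_X at full precision:
Y = 50.5 + 5.55 * (86 - 51.67) / 13.99
Y = 50.5 + 5.55 * 34.33 / 13.99
Y = 50.5 + 190.5315 / 13.99
Y = 50.5 + 13.6191
Y = 64.1191

64.1191


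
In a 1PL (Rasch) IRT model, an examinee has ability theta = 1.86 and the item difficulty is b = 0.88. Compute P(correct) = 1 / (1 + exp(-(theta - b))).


theta - b = 1.86 - 0.88 = 0.98
exp(-(theta - b)) = exp(-0.98) = 0.3753
P = 1 / (1 + 0.3753)
P = 0.7271

0.7271


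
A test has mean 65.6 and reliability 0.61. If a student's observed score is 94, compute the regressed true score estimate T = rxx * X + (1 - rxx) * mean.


T_est = rxx * X + (1 - rxx) * mean
T_est = 0.61 * 94 + 0.39 * 65.6
T_est = 57.34 + 25.584
T_est = 82.924

82.924


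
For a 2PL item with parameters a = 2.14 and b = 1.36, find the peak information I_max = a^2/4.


For 2PL, max info at theta = b = 1.36
I_max = a^2 / 4 = 2.14^2 / 4
= 4.5796 / 4
I_max = 1.1449

1.1449


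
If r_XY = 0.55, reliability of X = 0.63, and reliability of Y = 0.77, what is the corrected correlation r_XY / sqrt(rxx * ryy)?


r_corrected = rxy / sqrt(rxx * ryy)
= 0.55 / sqrt(0.63 * 0.77)
= 0.55 / sqrt(0.4851)
= 0.55 / 0.696491
r_corrected = 0.7897

0.7897


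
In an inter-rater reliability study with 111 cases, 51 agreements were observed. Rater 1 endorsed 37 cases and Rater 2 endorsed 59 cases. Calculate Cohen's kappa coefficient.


P_o = 51/111 = 0.459459
P_e = (37*59 + 74*52) / 12321 = 0.489489
kappa = (P_o - P_e) / (1 - P_e)
kappa = (0.459459 - 0.489489) / (1 - 0.489489)
kappa = -0.0588

-0.0588


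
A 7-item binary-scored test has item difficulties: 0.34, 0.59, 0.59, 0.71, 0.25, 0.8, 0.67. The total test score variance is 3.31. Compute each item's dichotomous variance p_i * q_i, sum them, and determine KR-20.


For each item, compute p_i * q_i:
  Item 1: 0.34 * 0.66 = 0.2244
  Item 2: 0.59 * 0.41 = 0.2419
  Item 3: 0.59 * 0.41 = 0.2419
  Item 4: 0.71 * 0.29 = 0.2059
  Item 5: 0.25 * 0.75 = 0.1875
  Item 6: 0.8 * 0.2 = 0.16
  Item 7: 0.67 * 0.33 = 0.2211
Sum(p_i * q_i) = 0.2244 + 0.2419 + 0.2419 + 0.2059 + 0.1875 + 0.16 + 0.2211 = 1.4827
KR-20 = (k/(k-1)) * (1 - Sum(p_i*q_i) / Var_total)
= (7/6) * (1 - 1.4827/3.31)
= 1.1667 * 0.5521
KR-20 = 0.6441

0.6441


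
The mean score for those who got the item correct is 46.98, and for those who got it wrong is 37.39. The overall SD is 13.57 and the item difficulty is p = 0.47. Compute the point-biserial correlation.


q = 1 - p = 0.53
rpb = ((M1 - M0) / SD) * sqrt(p * q)
rpb = ((46.98 - 37.39) / 13.57) * sqrt(0.47 * 0.53)
rpb = 0.3527

0.3527


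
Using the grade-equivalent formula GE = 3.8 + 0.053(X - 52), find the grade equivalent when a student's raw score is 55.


raw - median = 55 - 52 = 3
slope * diff = 0.053 * 3 = 0.159
GE = 3.8 + 0.159
GE = 3.959

3.959


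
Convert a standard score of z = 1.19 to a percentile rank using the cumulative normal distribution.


CDF(z) = 0.5 * (1 + erf(z/sqrt(2)))
erf(0.8415) = 0.766
CDF = 0.883
Percentile rank = 0.883 * 100 = 88.3

88.3


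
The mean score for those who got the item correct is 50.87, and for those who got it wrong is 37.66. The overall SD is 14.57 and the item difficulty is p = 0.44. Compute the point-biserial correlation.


q = 1 - p = 0.56
rpb = ((M1 - M0) / SD) * sqrt(p * q)
rpb = ((50.87 - 37.66) / 14.57) * sqrt(0.44 * 0.56)
rpb = 0.4501

0.4501


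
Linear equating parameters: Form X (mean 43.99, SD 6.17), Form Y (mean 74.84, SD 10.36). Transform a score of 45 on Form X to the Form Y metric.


slope = SD_Y / SD_X = 10.36 / 6.17 ~ 1.6791
intercept = mean_Y - slope * mean_X = 74.84 - (10.36 / 6.17) * 43.99 ~ 0.9767
Y = slope * X + intercept. To avoid rounding drift from the rounded slope/intercept, evaluate the equivalent form Y = mean_Y + SD_Y * (X - mean_X) / SD_X at full precision:
Y = 74.84 + 10.36 * (45 - 43.99) / 6.17
Y = 74.84 + 10.36 * 1.01 / 6.17
Y = 74.84 + 10.4636 / 6.17
Y = 74.84 + 1.6959
Y = 76.5359

76.5359


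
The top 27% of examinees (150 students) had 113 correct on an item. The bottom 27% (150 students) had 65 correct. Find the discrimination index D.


p_upper = 113/150 = 0.7533
p_lower = 65/150 = 0.4333
D = 0.7533 - 0.4333 = 0.32

0.32


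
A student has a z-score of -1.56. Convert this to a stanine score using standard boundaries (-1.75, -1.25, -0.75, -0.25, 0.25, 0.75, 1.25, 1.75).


Stanine boundaries: [-1.75, -1.25, -0.75, -0.25, 0.25, 0.75, 1.25, 1.75]
z = -1.56
Check each boundary:
  z >= -1.75 -> could be stanine 2
  z < -1.25
  z < -0.75
  z < -0.25
  z < 0.25
  z < 0.75
  z < 1.25
  z < 1.75
Highest qualifying boundary gives stanine = 2

2


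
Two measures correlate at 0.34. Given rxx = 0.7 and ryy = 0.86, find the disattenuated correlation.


r_corrected = rxy / sqrt(rxx * ryy)
= 0.34 / sqrt(0.7 * 0.86)
= 0.34 / sqrt(0.602)
= 0.34 / 0.775887
r_corrected = 0.4382

0.4382


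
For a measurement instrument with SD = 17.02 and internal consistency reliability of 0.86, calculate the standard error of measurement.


SEM = SD * sqrt(1 - rxx)
SEM = 17.02 * sqrt(1 - 0.86)
SEM = 17.02 * sqrt(0.14) = 17.02 * 0.374166
SEM = 6.3683

6.3683


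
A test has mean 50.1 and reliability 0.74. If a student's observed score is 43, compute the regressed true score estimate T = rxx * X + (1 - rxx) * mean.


T_est = rxx * X + (1 - rxx) * mean
T_est = 0.74 * 43 + 0.26 * 50.1
T_est = 31.82 + 13.026
T_est = 44.846

44.846


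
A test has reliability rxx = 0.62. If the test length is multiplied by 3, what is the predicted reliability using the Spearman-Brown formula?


r_new = (n * rxx) / (1 + (n-1) * rxx)
r_new = (3 * 0.62) / (1 + 2 * 0.62)
r_new = 1.86 / 2.24
r_new = 0.8304

0.8304


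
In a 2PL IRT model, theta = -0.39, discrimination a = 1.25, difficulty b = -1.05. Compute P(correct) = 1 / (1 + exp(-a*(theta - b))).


a*(theta - b) = 1.25 * (-0.39 - -1.05) = 0.825
exp(-0.825) = 0.4382
P = 1 / (1 + 0.4382)
P = 0.6953

0.6953


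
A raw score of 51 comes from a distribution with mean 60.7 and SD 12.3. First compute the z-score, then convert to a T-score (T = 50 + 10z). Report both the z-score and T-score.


z = (X - mean) / SD = (51 - 60.7) / 12.3
z = -9.7 / 12.3
z = -0.7886
T-score = T = 50 + 10z
Carry z at full precision (z = -9.7 / 12.3) into the conversion:
T-score = 50 + 10 * (-9.7 / 12.3) = 50 + -97 / 12.3
T-score = 50 + -7.8862
T-score = 42.1138

42.1138


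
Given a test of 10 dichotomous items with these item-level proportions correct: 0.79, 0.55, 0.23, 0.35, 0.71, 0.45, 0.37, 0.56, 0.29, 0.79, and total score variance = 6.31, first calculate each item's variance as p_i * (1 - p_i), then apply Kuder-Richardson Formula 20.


For each item, compute p_i * q_i:
  Item 1: 0.79 * 0.21 = 0.1659
  Item 2: 0.55 * 0.45 = 0.2475
  Item 3: 0.23 * 0.77 = 0.1771
  Item 4: 0.35 * 0.65 = 0.2275
  Item 5: 0.71 * 0.29 = 0.2059
  Item 6: 0.45 * 0.55 = 0.2475
  Item 7: 0.37 * 0.63 = 0.2331
  Item 8: 0.56 * 0.44 = 0.2464
  Item 9: 0.29 * 0.71 = 0.2059
  Item 10: 0.79 * 0.21 = 0.1659
Sum(p_i * q_i) = 0.1659 + 0.2475 + 0.1771 + 0.2275 + 0.2059 + 0.2475 + 0.2331 + 0.2464 + 0.2059 + 0.1659 = 2.1227
KR-20 = (k/(k-1)) * (1 - Sum(p_i*q_i) / Var_total)
= (10/9) * (1 - 2.1227/6.31)
= 1.1111 * 0.6636
KR-20 = 0.7373

0.7373


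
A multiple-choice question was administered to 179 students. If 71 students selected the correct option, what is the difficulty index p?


Item difficulty p = number correct / total examinees
p = 71 / 179
p = 0.3966

0.3966


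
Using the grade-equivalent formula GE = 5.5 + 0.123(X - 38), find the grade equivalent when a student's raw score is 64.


raw - median = 64 - 38 = 26
slope * diff = 0.123 * 26 = 3.198
GE = 5.5 + 3.198
GE = 8.698

8.698


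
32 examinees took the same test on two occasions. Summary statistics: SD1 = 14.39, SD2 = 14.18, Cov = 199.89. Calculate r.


r = cov(X,Y) / (SD_X * SD_Y)
r = 199.89 / (14.39 * 14.18)
r = 199.89 / 204.0502
r = 0.9796

0.9796


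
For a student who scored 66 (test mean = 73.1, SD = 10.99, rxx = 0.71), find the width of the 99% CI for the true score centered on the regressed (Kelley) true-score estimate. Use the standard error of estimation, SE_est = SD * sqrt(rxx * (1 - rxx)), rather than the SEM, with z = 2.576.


True score estimate = 0.71*66 + 0.29*73.1 = 68.059
SE_est = SD * sqrt(rxx * (1 - rxx)) = 10.99 * sqrt(0.71 * 0.29) = 10.99 * sqrt(0.2059) = 4.986845
CI = T_est +/- z * SE_est, so width = 2 * z * SE_est = 2 * 2.576 * 4.986845
Width = 25.6922

25.6922


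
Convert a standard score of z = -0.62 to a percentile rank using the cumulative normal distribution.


CDF(z) = 0.5 * (1 + erf(z/sqrt(2)))
erf(-0.4384) = -0.4647
CDF = 0.2676
Percentile rank = 0.2676 * 100 = 26.76

26.76


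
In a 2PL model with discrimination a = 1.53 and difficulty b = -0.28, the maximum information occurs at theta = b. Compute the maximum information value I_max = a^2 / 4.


For 2PL, max info at theta = b = -0.28
I_max = a^2 / 4 = 1.53^2 / 4
= 2.3409 / 4
I_max = 0.5852

0.5852


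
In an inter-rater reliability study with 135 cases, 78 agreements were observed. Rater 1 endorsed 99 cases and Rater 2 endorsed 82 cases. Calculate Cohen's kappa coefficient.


P_o = 78/135 = 0.577778
P_e = (99*82 + 36*53) / 18225 = 0.550123
kappa = (P_o - P_e) / (1 - P_e)
kappa = (0.577778 - 0.550123) / (1 - 0.550123)
kappa = 0.0615

0.0615


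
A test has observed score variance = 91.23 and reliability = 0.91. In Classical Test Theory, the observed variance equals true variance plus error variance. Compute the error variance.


var_true = rxx * var_obs = 0.91 * 91.23 = 83.0193
var_error = var_obs - var_true
var_error = 91.23 - 83.0193
var_error = 8.2107

8.2107


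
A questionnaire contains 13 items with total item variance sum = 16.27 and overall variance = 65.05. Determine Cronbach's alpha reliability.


alpha = (k/(k-1)) * (1 - sum(si^2)/s_total^2)
= (13/12) * (1 - 16.27/65.05)
alpha = 0.8124

0.8124


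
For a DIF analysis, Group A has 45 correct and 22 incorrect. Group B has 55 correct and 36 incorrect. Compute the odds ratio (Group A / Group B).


Odds_A = 45/22 = 2.0455
Odds_B = 55/36 = 1.5278
OR = Odds_A / Odds_B = 2.0455 / 1.5278
Exactly, OR = (45 * 36) / (22 * 55) = 1620 / 1210
OR = 1.3388

1.3388


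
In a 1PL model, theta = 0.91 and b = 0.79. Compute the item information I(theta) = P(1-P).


P = 1/(1+exp(-(0.91-0.79))) = 0.53
I = P*(1-P) = 0.53 * 0.47
I = 0.2491

0.2491


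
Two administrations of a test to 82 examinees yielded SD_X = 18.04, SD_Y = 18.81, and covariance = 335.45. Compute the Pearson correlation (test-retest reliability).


r = cov(X,Y) / (SD_X * SD_Y)
r = 335.45 / (18.04 * 18.81)
r = 335.45 / 339.3324
r = 0.9886

0.9886


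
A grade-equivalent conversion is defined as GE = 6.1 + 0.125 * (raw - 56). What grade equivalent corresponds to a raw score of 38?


raw - median = 38 - 56 = -18
slope * diff = 0.125 * -18 = -2.25
GE = 6.1 + -2.25
GE = 3.85

3.85


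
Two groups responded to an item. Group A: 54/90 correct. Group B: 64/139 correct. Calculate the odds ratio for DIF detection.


Odds_A = 54/36 = 1.5
Odds_B = 64/75 = 0.8533
OR = Odds_A / Odds_B = 1.5 / 0.8533
Exactly, OR = (54 * 75) / (36 * 64) = 4050 / 2304
OR = 1.7578

1.7578


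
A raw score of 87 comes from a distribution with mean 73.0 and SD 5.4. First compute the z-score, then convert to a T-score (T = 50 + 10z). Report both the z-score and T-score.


z = (X - mean) / SD = (87 - 73.0) / 5.4
z = 14.0 / 5.4
z = 2.5926
T-score = T = 50 + 10z
Carry z at full precision (z = 14.0 / 5.4) into the conversion:
T-score = 50 + 10 * (14.0 / 5.4) = 50 + 140 / 5.4
T-score = 50 + 25.9259
T-score = 75.9259

75.9259


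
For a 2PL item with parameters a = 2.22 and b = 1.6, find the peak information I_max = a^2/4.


For 2PL, max info at theta = b = 1.6
I_max = a^2 / 4 = 2.22^2 / 4
= 4.9284 / 4
I_max = 1.2321

1.2321


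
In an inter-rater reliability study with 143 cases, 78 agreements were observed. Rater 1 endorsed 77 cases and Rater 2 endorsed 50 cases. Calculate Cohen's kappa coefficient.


P_o = 78/143 = 0.545455
P_e = (77*50 + 66*93) / 20449 = 0.488435
kappa = (P_o - P_e) / (1 - P_e)
kappa = (0.545455 - 0.488435) / (1 - 0.488435)
kappa = 0.1115

0.1115


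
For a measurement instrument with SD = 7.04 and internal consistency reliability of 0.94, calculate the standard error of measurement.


SEM = SD * sqrt(1 - rxx)
SEM = 7.04 * sqrt(1 - 0.94)
SEM = 7.04 * sqrt(0.06) = 7.04 * 0.244949
SEM = 1.7244

1.7244


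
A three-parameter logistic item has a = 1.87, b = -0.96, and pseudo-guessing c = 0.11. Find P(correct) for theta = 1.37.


logit = 1.87*(1.37 - -0.96) = 4.3571
P* = 1/(1 + exp(-4.3571)) = 0.9873
P = 0.11 + (1 - 0.11) * 0.9873
P = 0.9887

0.9887


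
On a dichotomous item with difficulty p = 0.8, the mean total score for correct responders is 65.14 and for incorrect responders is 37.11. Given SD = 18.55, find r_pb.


q = 1 - p = 0.2
rpb = ((M1 - M0) / SD) * sqrt(p * q)
rpb = ((65.14 - 37.11) / 18.55) * sqrt(0.8 * 0.2)
rpb = 0.6044

0.6044


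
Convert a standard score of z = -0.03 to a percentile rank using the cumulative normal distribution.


CDF(z) = 0.5 * (1 + erf(z/sqrt(2)))
erf(-0.0212) = -0.0239
CDF = 0.488
Percentile rank = 0.488 * 100 = 48.8

48.8


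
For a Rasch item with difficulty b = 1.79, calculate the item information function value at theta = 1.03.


P = 1/(1+exp(-(1.03-1.79))) = 0.3186
I = P*(1-P) = 0.3186 * 0.6814
I = 0.2171

0.2171


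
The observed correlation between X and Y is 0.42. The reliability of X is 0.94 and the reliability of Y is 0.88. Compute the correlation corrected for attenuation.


r_corrected = rxy / sqrt(rxx * ryy)
= 0.42 / sqrt(0.94 * 0.88)
= 0.42 / sqrt(0.8272)
= 0.42 / 0.909505
r_corrected = 0.4618

0.4618


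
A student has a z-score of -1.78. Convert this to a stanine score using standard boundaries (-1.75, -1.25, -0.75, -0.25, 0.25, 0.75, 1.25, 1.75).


Stanine boundaries: [-1.75, -1.25, -0.75, -0.25, 0.25, 0.75, 1.25, 1.75]
z = -1.78
Check each boundary:
  z < -1.75
  z < -1.25
  z < -0.75
  z < -0.25
  z < 0.25
  z < 0.75
  z < 1.25
  z < 1.75
Highest qualifying boundary gives stanine = 1

1


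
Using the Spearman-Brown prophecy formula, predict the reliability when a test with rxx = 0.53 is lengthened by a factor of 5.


r_new = (n * rxx) / (1 + (n-1) * rxx)
r_new = (5 * 0.53) / (1 + 4 * 0.53)
r_new = 2.65 / 3.12
r_new = 0.8494

0.8494


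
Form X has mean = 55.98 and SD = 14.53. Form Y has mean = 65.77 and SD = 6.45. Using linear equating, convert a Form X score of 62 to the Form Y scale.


slope = SD_Y / SD_X = 6.45 / 14.53 ~ 0.4439
intercept = mean_Y - slope * mean_X = 65.77 - (6.45 / 14.53) * 55.98 ~ 40.92
Y = slope * X + intercept. To avoid rounding drift from the rounded slope/intercept, evaluate the equivalent form Y = mean_Y + SD_Y * (X - mean_X) / SD_X at full precision:
Y = 65.77 + 6.45 * (62 - 55.98) / 14.53
Y = 65.77 + 6.45 * 6.02 / 14.53
Y = 65.77 + 38.829 / 14.53
Y = 65.77 + 2.6723
Y = 68.4423

68.4423


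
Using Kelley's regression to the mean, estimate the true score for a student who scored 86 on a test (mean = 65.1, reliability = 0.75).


T_est = rxx * X + (1 - rxx) * mean
T_est = 0.75 * 86 + 0.25 * 65.1
T_est = 64.5 + 16.275
T_est = 80.775

80.775


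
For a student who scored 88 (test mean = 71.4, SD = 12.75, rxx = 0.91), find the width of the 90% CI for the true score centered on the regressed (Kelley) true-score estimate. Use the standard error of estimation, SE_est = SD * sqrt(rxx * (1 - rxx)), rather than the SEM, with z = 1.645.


True score estimate = 0.91*88 + 0.09*71.4 = 86.506
SE_est = SD * sqrt(rxx * (1 - rxx)) = 12.75 * sqrt(0.91 * 0.09) = 12.75 * sqrt(0.0819) = 3.648817
CI = T_est +/- z * SE_est, so width = 2 * z * SE_est = 2 * 1.645 * 3.648817
Width = 12.0046

12.0046


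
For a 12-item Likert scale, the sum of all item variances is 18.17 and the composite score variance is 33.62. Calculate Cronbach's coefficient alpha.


alpha = (k/(k-1)) * (1 - sum(si^2)/s_total^2)
= (12/11) * (1 - 18.17/33.62)
alpha = 0.5013

0.5013


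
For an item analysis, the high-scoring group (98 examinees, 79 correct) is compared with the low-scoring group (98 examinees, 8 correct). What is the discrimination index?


p_upper = 79/98 = 0.8061
p_lower = 8/98 = 0.0816
D = 0.8061 - 0.0816 = 0.7245

0.7245


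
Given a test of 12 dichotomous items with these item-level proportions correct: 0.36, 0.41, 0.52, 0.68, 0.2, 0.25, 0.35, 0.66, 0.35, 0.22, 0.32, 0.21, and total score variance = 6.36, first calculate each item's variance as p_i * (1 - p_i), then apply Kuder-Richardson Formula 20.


For each item, compute p_i * q_i:
  Item 1: 0.36 * 0.64 = 0.2304
  Item 2: 0.41 * 0.59 = 0.2419
  Item 3: 0.52 * 0.48 = 0.2496
  Item 4: 0.68 * 0.32 = 0.2176
  Item 5: 0.2 * 0.8 = 0.16
  Item 6: 0.25 * 0.75 = 0.1875
  Item 7: 0.35 * 0.65 = 0.2275
  Item 8: 0.66 * 0.34 = 0.2244
  Item 9: 0.35 * 0.65 = 0.2275
  Item 10: 0.22 * 0.78 = 0.1716
  Item 11: 0.32 * 0.68 = 0.2176
  Item 12: 0.21 * 0.79 = 0.1659
Sum(p_i * q_i) = 0.2304 + 0.2419 + 0.2496 + 0.2176 + 0.16 + 0.1875 + 0.2275 + 0.2244 + 0.2275 + 0.1716 + 0.2176 + 0.1659 = 2.5215
KR-20 = (k/(k-1)) * (1 - Sum(p_i*q_i) / Var_total)
= (12/11) * (1 - 2.5215/6.36)
= 1.0909 * 0.6035
KR-20 = 0.6584

0.6584


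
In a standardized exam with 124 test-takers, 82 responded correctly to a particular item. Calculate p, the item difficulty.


Item difficulty p = number correct / total examinees
p = 82 / 124
p = 0.6613

0.6613


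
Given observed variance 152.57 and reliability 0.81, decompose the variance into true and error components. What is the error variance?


var_true = rxx * var_obs = 0.81 * 152.57 = 123.5817
var_error = var_obs - var_true
var_error = 152.57 - 123.5817
var_error = 28.9883

28.9883


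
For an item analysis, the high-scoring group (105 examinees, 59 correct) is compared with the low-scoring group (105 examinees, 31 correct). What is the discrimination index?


p_upper = 59/105 = 0.5619
p_lower = 31/105 = 0.2952
D = 0.5619 - 0.2952 = 0.2667

0.2667
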